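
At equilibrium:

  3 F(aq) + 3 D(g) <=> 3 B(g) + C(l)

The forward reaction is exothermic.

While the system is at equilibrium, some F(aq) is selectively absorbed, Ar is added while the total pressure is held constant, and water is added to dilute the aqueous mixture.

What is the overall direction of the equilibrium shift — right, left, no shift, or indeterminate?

Removing F (aq), a reactant, drives the reaction to the left.
Adding inert gas at constant total pressure expands the volume, scaling every reacting partial pressure by the same factor. Δn_gas = 3 − 3 = 0, so Q is unchanged — no shift.
Dilution lowers every aqueous concentration by the same factor. Δn_aq = 0 − 3 = -3, so the system shifts toward the side with more dissolved moles — to the left.
Only the nonzero effect(s) matter; the net shift is to the left.

left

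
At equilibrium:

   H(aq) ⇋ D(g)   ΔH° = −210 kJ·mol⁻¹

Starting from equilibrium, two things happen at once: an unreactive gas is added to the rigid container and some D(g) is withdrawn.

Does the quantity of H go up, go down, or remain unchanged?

At constant volume, adding an inert gas leaves every reacting species' partial pressure unchanged, so Q is unchanged — no shift from this change.
Removing D (g), a product, drives the reaction to the right.
The net shift is to the right. H is a reactant, so its amount decreases.

decreases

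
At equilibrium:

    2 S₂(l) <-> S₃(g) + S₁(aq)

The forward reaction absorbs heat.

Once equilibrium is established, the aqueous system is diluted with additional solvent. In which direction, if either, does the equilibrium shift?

right

Dilution lowers every aqueous concentration by the same factor. Δn_aq = 1 − 0 = +1, so the system shifts toward the side with more dissolved moles — to the right.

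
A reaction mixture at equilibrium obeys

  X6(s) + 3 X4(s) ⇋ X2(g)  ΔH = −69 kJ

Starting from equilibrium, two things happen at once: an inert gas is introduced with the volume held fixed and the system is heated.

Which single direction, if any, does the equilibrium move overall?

At constant volume, adding an inert gas leaves every reacting species' partial pressure unchanged, so Q is unchanged — no shift from this change.
The forward reaction is exothermic. Raising T favours the endothermic direction — shift to the left.
Only the nonzero effect(s) matter; the net shift is to the left.

left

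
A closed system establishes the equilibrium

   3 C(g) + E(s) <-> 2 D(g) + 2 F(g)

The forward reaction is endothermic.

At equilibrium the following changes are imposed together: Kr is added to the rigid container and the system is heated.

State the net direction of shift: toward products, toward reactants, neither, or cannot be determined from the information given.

At constant volume, adding an inert gas leaves every reacting species' partial pressure unchanged, so Q is unchanged — no shift from this change.
The forward reaction is endothermic. Raising T favours the endothermic direction — shift to the right.
Only the nonzero effect(s) matter; the net shift is to the right.

right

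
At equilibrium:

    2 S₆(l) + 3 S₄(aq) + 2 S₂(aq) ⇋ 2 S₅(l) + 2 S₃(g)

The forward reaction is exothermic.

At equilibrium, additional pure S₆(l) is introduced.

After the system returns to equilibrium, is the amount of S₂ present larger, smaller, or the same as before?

S₆ is a pure liquid; its activity is 1 regardless of amount, so Q is unaffected — no shift from this change.
No net shift occurs, so the amount of S₂ is unchanged.

unchanged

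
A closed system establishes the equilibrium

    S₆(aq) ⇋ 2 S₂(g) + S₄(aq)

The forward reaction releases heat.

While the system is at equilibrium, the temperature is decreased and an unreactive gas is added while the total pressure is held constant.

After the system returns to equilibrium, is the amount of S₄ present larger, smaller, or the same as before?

The forward reaction is exothermic. Lowering T favours the exothermic direction — shift to the right.
Adding inert gas at constant total pressure expands the volume and lowers every reacting partial pressure. With Δn_gas = 2 − 0 = +2, Q moves away from K toward the side with fewer gas moles, so the system shifts toward the side with more gas moles — to the right.
The net shift is to the right. S₄ is a product, so its amount increases.

increases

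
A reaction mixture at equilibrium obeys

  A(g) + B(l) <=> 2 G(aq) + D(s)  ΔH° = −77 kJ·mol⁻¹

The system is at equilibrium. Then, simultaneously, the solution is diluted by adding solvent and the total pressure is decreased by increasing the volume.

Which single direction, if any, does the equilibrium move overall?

cannot be determined

Dilution lowers every aqueous concentration by the same factor. Δn_aq = 2 − 0 = +2, so the system shifts toward the side with more dissolved moles — to the right.
Gas moles: reactants 1, products 0 (Δn_gas = -1). Expansion shifts the system toward the side with more moles of gas — to the left.
The individual effects push in opposite directions; without quantitative information the net direction cannot be determined.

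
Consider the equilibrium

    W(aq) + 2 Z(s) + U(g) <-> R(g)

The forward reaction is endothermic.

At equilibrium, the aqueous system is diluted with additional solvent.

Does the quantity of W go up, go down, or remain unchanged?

Dilution lowers every aqueous concentration by the same factor. Δn_aq = 0 − 1 = -1, so the system shifts toward the side with more dissolved moles — to the left.
The net shift is to the left. W is a reactant, so its amount increases.

increases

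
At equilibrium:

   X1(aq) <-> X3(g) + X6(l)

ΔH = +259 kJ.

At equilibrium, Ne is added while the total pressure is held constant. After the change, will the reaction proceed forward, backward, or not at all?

Adding inert gas at constant total pressure expands the volume and lowers every reacting partial pressure. With Δn_gas = 1 − 0 = +1, Q moves away from K toward the side with fewer gas moles, so the system shifts toward the side with more gas moles — to the right.

right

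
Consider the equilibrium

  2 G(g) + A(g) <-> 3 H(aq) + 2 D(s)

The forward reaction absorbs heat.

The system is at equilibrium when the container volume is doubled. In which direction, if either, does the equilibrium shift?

Gas moles: reactants 3, products 0 (Δn_gas = -3). Expansion shifts the system toward the side with more moles of gas — to the left.

left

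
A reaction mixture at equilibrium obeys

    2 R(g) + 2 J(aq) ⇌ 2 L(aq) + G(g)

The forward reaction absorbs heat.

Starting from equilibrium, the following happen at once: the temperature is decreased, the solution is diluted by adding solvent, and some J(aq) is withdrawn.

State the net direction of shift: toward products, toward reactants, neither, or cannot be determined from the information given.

The forward reaction is endothermic. Lowering T favours the exothermic direction — shift to the left.
Dilution scales every aqueous concentration by the same factor. Δn_aq = 2 − 2 = 0, so Q is unchanged — no shift.
Removing J (aq), a reactant, drives the reaction to the left.
Only the nonzero effect(s) matter; the net shift is to the left.

left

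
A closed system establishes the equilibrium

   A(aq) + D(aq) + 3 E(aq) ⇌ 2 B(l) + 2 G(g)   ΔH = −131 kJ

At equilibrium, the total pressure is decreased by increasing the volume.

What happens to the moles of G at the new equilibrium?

Gas moles: reactants 0, products 2 (Δn_gas = +2). Expansion shifts the system toward the side with more moles of gas — to the right.
The net shift is to the right. G is a product, so its amount increases.

increases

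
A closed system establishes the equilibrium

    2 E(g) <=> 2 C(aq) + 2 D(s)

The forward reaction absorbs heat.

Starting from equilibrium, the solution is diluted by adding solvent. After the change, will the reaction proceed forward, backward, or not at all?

Dilution lowers every aqueous concentration by the same factor. Δn_aq = 2 − 0 = +2, so the system shifts toward the side with more dissolved moles — to the right.

right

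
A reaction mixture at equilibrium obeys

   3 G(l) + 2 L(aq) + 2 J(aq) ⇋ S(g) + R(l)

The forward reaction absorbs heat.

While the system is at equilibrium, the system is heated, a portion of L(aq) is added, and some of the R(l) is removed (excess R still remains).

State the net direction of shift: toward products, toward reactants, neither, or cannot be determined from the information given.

The forward reaction is endothermic. Raising T favours the endothermic direction — shift to the right.
Adding L (aq), a reactant, drives the reaction to the right.
R is a pure liquid; its activity is 1 regardless of amount, so Q is unaffected — no shift from this change.
Only the nonzero effect(s) matter; the net shift is to the right.

right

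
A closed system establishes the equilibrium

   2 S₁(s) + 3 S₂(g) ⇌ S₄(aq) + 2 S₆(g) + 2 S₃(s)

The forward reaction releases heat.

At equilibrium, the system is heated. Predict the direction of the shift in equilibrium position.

left

The forward reaction is exothermic. Raising T favours the endothermic direction — shift to the left.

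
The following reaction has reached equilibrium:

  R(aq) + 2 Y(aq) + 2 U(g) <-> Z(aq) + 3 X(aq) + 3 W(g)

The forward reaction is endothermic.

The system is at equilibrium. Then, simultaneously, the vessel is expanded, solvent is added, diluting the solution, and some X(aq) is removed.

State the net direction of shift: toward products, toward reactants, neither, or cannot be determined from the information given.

right

Gas moles: reactants 2, products 3 (Δn_gas = +1). Expansion shifts the system toward the side with more moles of gas — to the right.
Dilution lowers every aqueous concentration by the same factor. Δn_aq = 4 − 3 = +1, so the system shifts toward the side with more dissolved moles — to the right.
Removing X (aq), a product, drives the reaction to the right.
All effects act in the same direction — net shift to the right.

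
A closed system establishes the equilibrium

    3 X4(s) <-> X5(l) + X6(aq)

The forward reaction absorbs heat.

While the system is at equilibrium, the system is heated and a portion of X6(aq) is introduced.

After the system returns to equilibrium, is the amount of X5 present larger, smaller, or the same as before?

The forward reaction is endothermic. Raising T favours the endothermic direction — shift to the right.
Adding X6 (aq), a product, drives the reaction to the left.
The two effects oppose each other, so the net shift — and hence the change in X5 — cannot be determined from the given information.

cannot be determined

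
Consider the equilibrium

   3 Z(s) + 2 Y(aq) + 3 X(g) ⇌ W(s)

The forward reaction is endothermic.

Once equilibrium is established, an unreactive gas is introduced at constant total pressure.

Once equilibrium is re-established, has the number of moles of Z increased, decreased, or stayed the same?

Adding inert gas at constant total pressure expands the volume and lowers every reacting partial pressure. With Δn_gas = 0 − 3 = -3, Q moves away from K toward the side with fewer gas moles, so the system shifts toward the side with more gas moles — to the left.
The net shift is to the left. Z is a reactant, so its amount increases.

increases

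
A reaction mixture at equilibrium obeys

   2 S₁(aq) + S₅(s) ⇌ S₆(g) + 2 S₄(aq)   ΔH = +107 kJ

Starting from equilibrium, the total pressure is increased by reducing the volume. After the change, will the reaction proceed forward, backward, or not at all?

left

Gas moles: reactants 0, products 1 (Δn_gas = +1). Compression shifts the system toward the side with fewer moles of gas — to the left.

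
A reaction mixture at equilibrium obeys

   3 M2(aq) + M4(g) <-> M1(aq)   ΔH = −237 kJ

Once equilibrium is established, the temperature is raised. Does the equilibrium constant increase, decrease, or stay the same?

K depends on temperature via the van 't Hoff relation. The forward reaction is exothermic, so raising T decreases K.

decreases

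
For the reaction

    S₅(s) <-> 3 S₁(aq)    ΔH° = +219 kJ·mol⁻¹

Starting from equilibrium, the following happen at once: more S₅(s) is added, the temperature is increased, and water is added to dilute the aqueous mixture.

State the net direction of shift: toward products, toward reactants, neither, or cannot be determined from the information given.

S₅ is a pure solid; its activity is 1 regardless of amount, so Q is unaffected — no shift from this change.
The forward reaction is endothermic. Raising T favours the endothermic direction — shift to the right.
Dilution lowers every aqueous concentration by the same factor. Δn_aq = 3 − 0 = +3, so the system shifts toward the side with more dissolved moles — to the right.
Only the nonzero effect(s) matter; the net shift is to the right.

right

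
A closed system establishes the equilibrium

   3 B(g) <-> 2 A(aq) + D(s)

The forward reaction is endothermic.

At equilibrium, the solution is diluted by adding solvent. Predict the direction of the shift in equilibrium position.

Dilution lowers every aqueous concentration by the same factor. Δn_aq = 2 − 0 = +2, so the system shifts toward the side with more dissolved moles — to the right.

right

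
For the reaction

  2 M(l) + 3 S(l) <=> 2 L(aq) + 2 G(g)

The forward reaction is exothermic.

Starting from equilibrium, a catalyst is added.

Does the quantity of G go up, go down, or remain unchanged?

unchanged

A catalyst speeds both forward and reverse rates equally; it changes neither Q nor K — no shift from this change.
No net shift occurs, so the amount of G is unchanged.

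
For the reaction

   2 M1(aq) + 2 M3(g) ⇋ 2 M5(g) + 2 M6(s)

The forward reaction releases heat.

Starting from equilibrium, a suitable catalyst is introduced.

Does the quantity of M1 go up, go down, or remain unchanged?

unchanged

A catalyst speeds both forward and reverse rates equally; it changes neither Q nor K — no shift from this change.
No net shift occurs, so the amount of M1 is unchanged.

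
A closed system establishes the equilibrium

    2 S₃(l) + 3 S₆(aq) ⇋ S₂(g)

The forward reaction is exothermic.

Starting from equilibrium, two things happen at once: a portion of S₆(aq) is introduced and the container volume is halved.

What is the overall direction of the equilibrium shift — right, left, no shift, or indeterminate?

cannot be determined

Adding S₆ (aq), a reactant, drives the reaction to the right.
Gas moles: reactants 0, products 1 (Δn_gas = +1). Compression shifts the system toward the side with fewer moles of gas — to the left.
The individual effects push in opposite directions; without quantitative information the net direction cannot be determined.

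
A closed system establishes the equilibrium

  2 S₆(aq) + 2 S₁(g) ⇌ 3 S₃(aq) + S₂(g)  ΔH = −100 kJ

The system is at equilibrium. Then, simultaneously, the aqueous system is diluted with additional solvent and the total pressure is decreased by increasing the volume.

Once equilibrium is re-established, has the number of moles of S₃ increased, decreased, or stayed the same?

cannot be determined

Dilution lowers every aqueous concentration by the same factor. Δn_aq = 3 − 2 = +1, so the system shifts toward the side with more dissolved moles — to the right.
Gas moles: reactants 2, products 1 (Δn_gas = -1). Expansion shifts the system toward the side with more moles of gas — to the left.
The two effects oppose each other, so the net shift — and hence the change in S₃ — cannot be determined from the given information.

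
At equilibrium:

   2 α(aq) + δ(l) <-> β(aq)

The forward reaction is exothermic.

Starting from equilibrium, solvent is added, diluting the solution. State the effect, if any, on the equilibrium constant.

unchanged

The equilibrium constant depends only on temperature. This perturbation may move the position of equilibrium, but since T is unchanged, K itself is unchanged.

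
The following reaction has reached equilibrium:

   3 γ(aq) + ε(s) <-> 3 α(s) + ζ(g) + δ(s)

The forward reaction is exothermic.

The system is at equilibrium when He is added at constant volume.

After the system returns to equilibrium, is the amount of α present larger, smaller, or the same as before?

At constant volume, adding an inert gas leaves every reacting species' partial pressure unchanged, so Q is unchanged — no shift from this change.
No net shift occurs, so the amount of α is unchanged.

unchanged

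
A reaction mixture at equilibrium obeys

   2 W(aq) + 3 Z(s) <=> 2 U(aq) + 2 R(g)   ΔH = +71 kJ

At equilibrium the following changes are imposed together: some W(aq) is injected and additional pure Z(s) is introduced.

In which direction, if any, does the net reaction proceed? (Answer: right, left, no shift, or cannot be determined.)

Adding W (aq), a reactant, drives the reaction to the right.
Z is a pure solid; its activity is 1 regardless of amount, so Q is unaffected — no shift from this change.
Only the nonzero effect(s) matter; the net shift is to the right.

right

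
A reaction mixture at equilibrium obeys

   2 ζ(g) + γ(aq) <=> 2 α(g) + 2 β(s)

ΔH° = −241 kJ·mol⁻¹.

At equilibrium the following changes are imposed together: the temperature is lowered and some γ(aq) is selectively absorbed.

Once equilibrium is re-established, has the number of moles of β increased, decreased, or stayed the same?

The forward reaction is exothermic. Lowering T favours the exothermic direction — shift to the right.
Removing γ (aq), a reactant, drives the reaction to the left.
The two effects oppose each other, so the net shift — and hence the change in β — cannot be determined from the given information.

cannot be determined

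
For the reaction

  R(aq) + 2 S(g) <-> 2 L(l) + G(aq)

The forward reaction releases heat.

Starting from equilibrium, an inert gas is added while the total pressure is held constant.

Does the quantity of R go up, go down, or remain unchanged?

increases

Adding inert gas at constant total pressure expands the volume and lowers every reacting partial pressure. With Δn_gas = 0 − 2 = -2, Q moves away from K toward the side with fewer gas moles, so the system shifts toward the side with more gas moles — to the left.
The net shift is to the left. R is a reactant, so its amount increases.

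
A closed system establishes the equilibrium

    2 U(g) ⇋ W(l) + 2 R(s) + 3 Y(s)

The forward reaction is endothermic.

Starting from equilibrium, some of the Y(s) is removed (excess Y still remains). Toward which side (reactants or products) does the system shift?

Y is a pure solid; its activity is 1 regardless of amount, so Q is unaffected — no shift from this change.

no shift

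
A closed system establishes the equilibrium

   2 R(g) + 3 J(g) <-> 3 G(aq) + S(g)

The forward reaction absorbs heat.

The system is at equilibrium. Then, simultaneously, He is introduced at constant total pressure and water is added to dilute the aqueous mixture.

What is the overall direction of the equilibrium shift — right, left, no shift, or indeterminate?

cannot be determined

Adding inert gas at constant total pressure expands the volume and lowers every reacting partial pressure. With Δn_gas = 1 − 5 = -4, Q moves away from K toward the side with fewer gas moles, so the system shifts toward the side with more gas moles — to the left.
Dilution lowers every aqueous concentration by the same factor. Δn_aq = 3 − 0 = +3, so the system shifts toward the side with more dissolved moles — to the right.
The individual effects push in opposite directions; without quantitative information the net direction cannot be determined.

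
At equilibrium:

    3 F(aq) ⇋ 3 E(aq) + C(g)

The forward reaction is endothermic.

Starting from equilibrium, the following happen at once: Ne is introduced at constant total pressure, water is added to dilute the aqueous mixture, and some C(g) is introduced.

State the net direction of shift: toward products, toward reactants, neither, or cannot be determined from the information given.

Adding inert gas at constant total pressure expands the volume and lowers every reacting partial pressure. With Δn_gas = 1 − 0 = +1, Q moves away from K toward the side with fewer gas moles, so the system shifts toward the side with more gas moles — to the right.
Dilution scales every aqueous concentration by the same factor. Δn_aq = 3 − 3 = 0, so Q is unchanged — no shift.
Adding C (g), a product, drives the reaction to the left.
The individual effects push in opposite directions; without quantitative information the net direction cannot be determined.

cannot be determined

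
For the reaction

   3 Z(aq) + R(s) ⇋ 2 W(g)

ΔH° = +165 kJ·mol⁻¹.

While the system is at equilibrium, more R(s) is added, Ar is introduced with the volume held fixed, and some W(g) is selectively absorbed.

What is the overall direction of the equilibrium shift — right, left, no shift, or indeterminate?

right

R is a pure solid; its activity is 1 regardless of amount, so Q is unaffected — no shift from this change.
At constant volume, adding an inert gas leaves every reacting species' partial pressure unchanged, so Q is unchanged — no shift from this change.
Removing W (g), a product, drives the reaction to the right.
Only the nonzero effect(s) matter; the net shift is to the right.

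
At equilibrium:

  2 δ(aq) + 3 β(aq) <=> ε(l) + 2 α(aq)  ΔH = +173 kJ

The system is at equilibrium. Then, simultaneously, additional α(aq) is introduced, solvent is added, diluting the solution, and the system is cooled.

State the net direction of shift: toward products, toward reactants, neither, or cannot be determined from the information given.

Adding α (aq), a product, drives the reaction to the left.
Dilution lowers every aqueous concentration by the same factor. Δn_aq = 2 − 5 = -3, so the system shifts toward the side with more dissolved moles — to the left.
The forward reaction is endothermic. Lowering T favours the exothermic direction — shift to the left.
All effects act in the same direction — net shift to the left.

left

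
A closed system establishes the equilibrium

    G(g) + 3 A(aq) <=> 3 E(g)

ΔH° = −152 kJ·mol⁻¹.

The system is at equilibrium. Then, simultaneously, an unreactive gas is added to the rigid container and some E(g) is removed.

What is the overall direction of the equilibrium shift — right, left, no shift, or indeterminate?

At constant volume, adding an inert gas leaves every reacting species' partial pressure unchanged, so Q is unchanged — no shift from this change.
Removing E (g), a product, drives the reaction to the right.
Only the nonzero effect(s) matter; the net shift is to the right.

right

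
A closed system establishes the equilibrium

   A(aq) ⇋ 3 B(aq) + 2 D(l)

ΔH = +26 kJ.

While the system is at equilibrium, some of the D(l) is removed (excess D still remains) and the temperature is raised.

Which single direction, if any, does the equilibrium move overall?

D is a pure liquid; its activity is 1 regardless of amount, so Q is unaffected — no shift from this change.
The forward reaction is endothermic. Raising T favours the endothermic direction — shift to the right.
Only the nonzero effect(s) matter; the net shift is to the right.

right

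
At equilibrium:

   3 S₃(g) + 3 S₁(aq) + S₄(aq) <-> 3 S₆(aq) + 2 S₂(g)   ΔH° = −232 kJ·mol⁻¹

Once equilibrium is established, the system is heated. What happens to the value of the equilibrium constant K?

decreases

K depends on temperature via the van 't Hoff relation. The forward reaction is exothermic, so raising T decreases K.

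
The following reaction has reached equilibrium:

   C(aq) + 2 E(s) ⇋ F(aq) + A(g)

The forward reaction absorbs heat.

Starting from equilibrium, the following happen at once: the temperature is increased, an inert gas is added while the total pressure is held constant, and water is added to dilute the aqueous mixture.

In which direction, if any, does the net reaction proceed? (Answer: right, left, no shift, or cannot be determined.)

right

The forward reaction is endothermic. Raising T favours the endothermic direction — shift to the right.
Adding inert gas at constant total pressure expands the volume and lowers every reacting partial pressure. With Δn_gas = 1 − 0 = +1, Q moves away from K toward the side with fewer gas moles, so the system shifts toward the side with more gas moles — to the right.
Dilution scales every aqueous concentration by the same factor. Δn_aq = 1 − 1 = 0, so Q is unchanged — no shift.
Only the nonzero effect(s) matter; the net shift is to the right.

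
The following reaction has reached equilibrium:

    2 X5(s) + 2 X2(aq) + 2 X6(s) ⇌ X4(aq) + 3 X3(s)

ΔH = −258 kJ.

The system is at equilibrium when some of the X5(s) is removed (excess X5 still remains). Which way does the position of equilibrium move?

no shift

X5 is a pure solid; its activity is 1 regardless of amount, so Q is unaffected — no shift from this change.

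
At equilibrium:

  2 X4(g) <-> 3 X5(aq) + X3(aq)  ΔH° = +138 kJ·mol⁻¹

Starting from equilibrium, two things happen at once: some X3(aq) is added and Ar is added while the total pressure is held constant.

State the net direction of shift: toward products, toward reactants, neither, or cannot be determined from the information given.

left

Adding X3 (aq), a product, drives the reaction to the left.
Adding inert gas at constant total pressure expands the volume and lowers every reacting partial pressure. With Δn_gas = 0 − 2 = -2, Q moves away from K toward the side with fewer gas moles, so the system shifts toward the side with more gas moles — to the left.
All effects act in the same direction — net shift to the left.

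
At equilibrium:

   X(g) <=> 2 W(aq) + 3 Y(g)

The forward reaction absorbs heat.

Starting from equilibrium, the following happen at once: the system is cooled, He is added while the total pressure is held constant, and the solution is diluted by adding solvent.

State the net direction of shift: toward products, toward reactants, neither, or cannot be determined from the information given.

The forward reaction is endothermic. Lowering T favours the exothermic direction — shift to the left.
Adding inert gas at constant total pressure expands the volume and lowers every reacting partial pressure. With Δn_gas = 3 − 1 = +2, Q moves away from K toward the side with fewer gas moles, so the system shifts toward the side with more gas moles — to the right.
Dilution lowers every aqueous concentration by the same factor. Δn_aq = 2 − 0 = +2, so the system shifts toward the side with more dissolved moles — to the right.
The individual effects push in opposite directions; without quantitative information the net direction cannot be determined.

cannot be determined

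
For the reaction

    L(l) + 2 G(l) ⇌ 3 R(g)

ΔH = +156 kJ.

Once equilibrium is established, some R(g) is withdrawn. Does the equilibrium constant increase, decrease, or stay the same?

The equilibrium constant depends only on temperature. This perturbation may move the position of equilibrium, but since T is unchanged, K itself is unchanged.

unchanged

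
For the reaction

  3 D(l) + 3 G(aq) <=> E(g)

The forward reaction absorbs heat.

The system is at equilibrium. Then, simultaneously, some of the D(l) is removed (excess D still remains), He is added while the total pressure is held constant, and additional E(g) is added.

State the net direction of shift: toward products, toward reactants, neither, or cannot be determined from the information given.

cannot be determined

D is a pure liquid; its activity is 1 regardless of amount, so Q is unaffected — no shift from this change.
Adding inert gas at constant total pressure expands the volume and lowers every reacting partial pressure. With Δn_gas = 1 − 0 = +1, Q moves away from K toward the side with fewer gas moles, so the system shifts toward the side with more gas moles — to the right.
Adding E (g), a product, drives the reaction to the left.
The individual effects push in opposite directions; without quantitative information the net direction cannot be determined.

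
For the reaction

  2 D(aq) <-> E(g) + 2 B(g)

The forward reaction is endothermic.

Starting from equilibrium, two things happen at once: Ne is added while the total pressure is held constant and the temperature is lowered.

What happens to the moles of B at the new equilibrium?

cannot be determined

Adding inert gas at constant total pressure expands the volume and lowers every reacting partial pressure. With Δn_gas = 3 − 0 = +3, Q moves away from K toward the side with fewer gas moles, so the system shifts toward the side with more gas moles — to the right.
The forward reaction is endothermic. Lowering T favours the exothermic direction — shift to the left.
The two effects oppose each other, so the net shift — and hence the change in B — cannot be determined from the given information.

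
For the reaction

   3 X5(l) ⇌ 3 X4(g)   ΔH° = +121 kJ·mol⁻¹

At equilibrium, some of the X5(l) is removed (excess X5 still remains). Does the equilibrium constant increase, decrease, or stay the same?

unchanged

The equilibrium constant depends only on temperature. This perturbation changes neither the position of equilibrium nor K.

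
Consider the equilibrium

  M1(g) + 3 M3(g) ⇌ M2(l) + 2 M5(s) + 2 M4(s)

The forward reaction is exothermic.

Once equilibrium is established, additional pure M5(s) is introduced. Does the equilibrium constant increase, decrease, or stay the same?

The equilibrium constant depends only on temperature. This perturbation changes neither the position of equilibrium nor K.

unchanged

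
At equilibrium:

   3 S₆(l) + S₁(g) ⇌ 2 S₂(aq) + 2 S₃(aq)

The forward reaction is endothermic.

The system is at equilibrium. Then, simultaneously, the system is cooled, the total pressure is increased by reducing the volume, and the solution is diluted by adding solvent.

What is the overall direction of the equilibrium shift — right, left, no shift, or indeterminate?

The forward reaction is endothermic. Lowering T favours the exothermic direction — shift to the left.
Gas moles: reactants 1, products 0 (Δn_gas = -1). Compression shifts the system toward the side with fewer moles of gas — to the right.
Dilution lowers every aqueous concentration by the same factor. Δn_aq = 4 − 0 = +4, so the system shifts toward the side with more dissolved moles — to the right.
The individual effects push in opposite directions; without quantitative information the net direction cannot be determined.

cannot be determined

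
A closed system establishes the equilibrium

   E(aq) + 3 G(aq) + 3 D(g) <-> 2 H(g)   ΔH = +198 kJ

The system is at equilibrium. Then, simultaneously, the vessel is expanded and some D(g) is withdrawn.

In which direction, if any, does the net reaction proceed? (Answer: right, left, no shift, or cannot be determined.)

left

Gas moles: reactants 3, products 2 (Δn_gas = -1). Expansion shifts the system toward the side with more moles of gas — to the left.
Removing D (g), a reactant, drives the reaction to the left.
All effects act in the same direction — net shift to the left.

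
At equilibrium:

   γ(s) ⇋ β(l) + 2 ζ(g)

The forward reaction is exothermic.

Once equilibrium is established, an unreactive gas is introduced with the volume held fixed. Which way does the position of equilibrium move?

At constant volume, adding an inert gas leaves every reacting species' partial pressure unchanged, so Q is unchanged — no shift from this change.

no shift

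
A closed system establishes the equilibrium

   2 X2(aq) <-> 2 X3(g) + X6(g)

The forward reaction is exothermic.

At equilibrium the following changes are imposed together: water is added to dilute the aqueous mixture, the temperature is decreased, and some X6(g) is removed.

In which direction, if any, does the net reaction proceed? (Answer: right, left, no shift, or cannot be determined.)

Dilution lowers every aqueous concentration by the same factor. Δn_aq = 0 − 2 = -2, so the system shifts toward the side with more dissolved moles — to the left.
The forward reaction is exothermic. Lowering T favours the exothermic direction — shift to the right.
Removing X6 (g), a product, drives the reaction to the right.
The individual effects push in opposite directions; without quantitative information the net direction cannot be determined.

cannot be determined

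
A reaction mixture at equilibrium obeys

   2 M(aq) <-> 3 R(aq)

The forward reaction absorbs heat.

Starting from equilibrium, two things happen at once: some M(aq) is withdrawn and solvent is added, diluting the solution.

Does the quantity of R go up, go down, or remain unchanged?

Removing M (aq), a reactant, drives the reaction to the left.
Dilution lowers every aqueous concentration by the same factor. Δn_aq = 3 − 2 = +1, so the system shifts toward the side with more dissolved moles — to the right.
The two effects oppose each other, so the net shift — and hence the change in R — cannot be determined from the given information.

cannot be determined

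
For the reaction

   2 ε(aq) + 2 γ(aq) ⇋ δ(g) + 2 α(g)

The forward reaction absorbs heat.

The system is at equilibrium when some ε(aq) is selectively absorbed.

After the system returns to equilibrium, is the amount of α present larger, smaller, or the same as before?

Removing ε (aq), a reactant, drives the reaction to the left.
The net shift is to the left. α is a product, so its amount decreases.

decreases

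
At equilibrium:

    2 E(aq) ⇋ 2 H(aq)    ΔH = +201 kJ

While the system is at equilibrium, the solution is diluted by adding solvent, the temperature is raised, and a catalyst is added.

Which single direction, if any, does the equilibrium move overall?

Dilution scales every aqueous concentration by the same factor. Δn_aq = 2 − 2 = 0, so Q is unchanged — no shift.
The forward reaction is endothermic. Raising T favours the endothermic direction — shift to the right.
A catalyst speeds both forward and reverse rates equally; it changes neither Q nor K — no shift from this change.
Only the nonzero effect(s) matter; the net shift is to the right.

right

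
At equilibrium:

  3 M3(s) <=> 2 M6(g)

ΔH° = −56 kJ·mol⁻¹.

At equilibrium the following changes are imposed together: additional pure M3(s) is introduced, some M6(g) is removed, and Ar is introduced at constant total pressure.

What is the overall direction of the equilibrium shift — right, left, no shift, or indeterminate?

right

M3 is a pure solid; its activity is 1 regardless of amount, so Q is unaffected — no shift from this change.
Removing M6 (g), a product, drives the reaction to the right.
Adding inert gas at constant total pressure expands the volume and lowers every reacting partial pressure. With Δn_gas = 2 − 0 = +2, Q moves away from K toward the side with fewer gas moles, so the system shifts toward the side with more gas moles — to the right.
Only the nonzero effect(s) matter; the net shift is to the right.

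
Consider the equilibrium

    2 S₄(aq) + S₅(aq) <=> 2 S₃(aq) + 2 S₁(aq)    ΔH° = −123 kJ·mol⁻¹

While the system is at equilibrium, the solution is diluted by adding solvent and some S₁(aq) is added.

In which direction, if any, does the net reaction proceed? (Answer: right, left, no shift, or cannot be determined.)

Dilution lowers every aqueous concentration by the same factor. Δn_aq = 4 − 3 = +1, so the system shifts toward the side with more dissolved moles — to the right.
Adding S₁ (aq), a product, drives the reaction to the left.
The individual effects push in opposite directions; without quantitative information the net direction cannot be determined.

cannot be determined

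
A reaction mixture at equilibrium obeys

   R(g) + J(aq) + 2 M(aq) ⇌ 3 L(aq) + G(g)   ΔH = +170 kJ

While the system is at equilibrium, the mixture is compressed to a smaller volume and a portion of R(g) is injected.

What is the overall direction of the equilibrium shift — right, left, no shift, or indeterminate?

Gas moles: reactants 1, products 1. Δn_gas = 0, so a volume change leaves Q equal to K — no shift from this change.
Adding R (g), a reactant, drives the reaction to the right.
Only the nonzero effect(s) matter; the net shift is to the right.

right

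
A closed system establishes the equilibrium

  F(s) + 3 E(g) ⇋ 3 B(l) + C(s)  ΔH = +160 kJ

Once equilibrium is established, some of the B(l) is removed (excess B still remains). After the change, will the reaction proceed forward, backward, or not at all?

no shift

B is a pure liquid; its activity is 1 regardless of amount, so Q is unaffected — no shift from this change.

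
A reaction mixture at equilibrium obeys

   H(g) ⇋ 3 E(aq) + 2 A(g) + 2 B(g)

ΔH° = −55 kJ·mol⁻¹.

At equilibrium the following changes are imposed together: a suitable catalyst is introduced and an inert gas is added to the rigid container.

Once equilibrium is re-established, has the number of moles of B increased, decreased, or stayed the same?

A catalyst speeds both forward and reverse rates equally; it changes neither Q nor K — no shift from this change.
At constant volume, adding an inert gas leaves every reacting species' partial pressure unchanged, so Q is unchanged — no shift from this change.
No net shift occurs, so the amount of B is unchanged.

unchanged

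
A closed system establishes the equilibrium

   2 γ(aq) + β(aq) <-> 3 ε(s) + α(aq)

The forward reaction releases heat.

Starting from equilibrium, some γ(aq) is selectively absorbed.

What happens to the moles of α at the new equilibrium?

Removing γ (aq), a reactant, drives the reaction to the left.
The net shift is to the left. α is a product, so its amount decreases.

decreases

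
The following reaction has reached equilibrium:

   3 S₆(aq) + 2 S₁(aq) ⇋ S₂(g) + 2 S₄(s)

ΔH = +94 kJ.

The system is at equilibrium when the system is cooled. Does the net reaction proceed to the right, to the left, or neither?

The forward reaction is endothermic. Lowering T favours the exothermic direction — shift to the left.

left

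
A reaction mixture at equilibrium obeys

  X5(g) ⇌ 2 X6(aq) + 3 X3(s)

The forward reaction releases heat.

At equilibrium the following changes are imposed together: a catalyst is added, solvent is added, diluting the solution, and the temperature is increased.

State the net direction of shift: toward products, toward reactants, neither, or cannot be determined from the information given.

A catalyst speeds both forward and reverse rates equally; it changes neither Q nor K — no shift from this change.
Dilution lowers every aqueous concentration by the same factor. Δn_aq = 2 − 0 = +2, so the system shifts toward the side with more dissolved moles — to the right.
The forward reaction is exothermic. Raising T favours the endothermic direction — shift to the left.
The individual effects push in opposite directions; without quantitative information the net direction cannot be determined.

cannot be determined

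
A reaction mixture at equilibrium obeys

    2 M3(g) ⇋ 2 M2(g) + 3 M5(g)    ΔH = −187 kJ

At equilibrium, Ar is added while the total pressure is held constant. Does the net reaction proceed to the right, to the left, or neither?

Adding inert gas at constant total pressure expands the volume and lowers every reacting partial pressure. With Δn_gas = 5 − 2 = +3, Q moves away from K toward the side with fewer gas moles, so the system shifts toward the side with more gas moles — to the right.

right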